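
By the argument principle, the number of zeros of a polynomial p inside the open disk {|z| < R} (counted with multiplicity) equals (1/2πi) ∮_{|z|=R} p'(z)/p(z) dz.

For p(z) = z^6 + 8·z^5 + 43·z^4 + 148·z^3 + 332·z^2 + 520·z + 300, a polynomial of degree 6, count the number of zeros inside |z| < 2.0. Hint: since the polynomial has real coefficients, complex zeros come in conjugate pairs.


The zeros of p are: -3, (-1 + 3i), (-1 - 3i), (-1 + 3i), (-1 - 3i), -1.
Their magnitudes are: 3, 3.162, 3.162, 3.162, 3.162, 1.
Zeros with |z| < R = 2.0: -1.
Count = 1.
By the argument principle, (1/2πi) ∮_{|z|=R} p'(z)/p(z) dz equals exactly this count.

Number of zeros inside |z| < 2.0: 1.


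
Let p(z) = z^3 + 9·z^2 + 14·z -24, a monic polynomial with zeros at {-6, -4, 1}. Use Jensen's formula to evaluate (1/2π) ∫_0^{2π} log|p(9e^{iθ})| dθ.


Zeros: -6, -4, 1; r = 9.
Inside |z| < r: -6, -4, 1. Outside (|z| ≥ r): ∅.
p(0) = -24, so log|p(0)| = log(24) = 3.1781.
Apply Jensen: I(r) = log|p(0)| + Σ_k log(r/|z_k|), summed over zeros inside |z| < r.
  log(r/|z_k|) for z_k = -6: log(9/6) = 0.4055
  log(r/|z_k|) for z_k = -4: log(9/4) = 0.8109
  log(r/|z_k|) for z_k = 1: log(9/1) = 2.1972
Sum over inside zeros: 3.4136.
I(r) = log|p(0)| + (inside sum) = 3.1781 + 3.4136 = 6.5917.
Closed form (all zeros inside, monic): I(r) = n·log(r) = 3·log(9) = 6.5917. ✓

I(r) ≈ 6.5917.


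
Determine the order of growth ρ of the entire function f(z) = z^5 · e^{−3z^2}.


M(r) = max_{|z|=r} |1|·|z|^5·|e^{−3z^2}| = 1·r^5 · e^{3r^2} (the factors attain their maxima compatibly on |z|=r). Then log M(r) = log 1 + 5·log r + 3r^2, dominated by the last term, so log log M(r) ~ 2·log r. The polynomial factor 1z^5 contributes only a log r term and does not affect the order. ρ = 2.
Therefore ρ = 2.

Order ρ = 2.


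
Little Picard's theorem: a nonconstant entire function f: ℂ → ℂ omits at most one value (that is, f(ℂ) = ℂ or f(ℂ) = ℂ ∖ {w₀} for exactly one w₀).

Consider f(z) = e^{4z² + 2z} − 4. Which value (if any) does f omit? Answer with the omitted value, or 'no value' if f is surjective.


Little Picard bounds the complement of f(ℂ) to at most one point.
The exponent g(z) = 4z² + 2z is a nonconstant polynomial, hence surjective onto ℂ. So e^{g(z)} takes every value in {e^w : w ∈ ℂ} = ℂ ∖ {0}. Adding -4 shifts the range to ℂ ∖ {-4}. f omits exactly -4.

Omitted value: -4.


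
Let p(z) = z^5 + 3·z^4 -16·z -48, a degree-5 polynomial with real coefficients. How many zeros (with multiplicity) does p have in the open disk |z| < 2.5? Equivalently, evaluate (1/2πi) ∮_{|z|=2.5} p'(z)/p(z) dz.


The zeros of p are: -3, (0 + 2i), (0 - 2i), -2, 2.
Their magnitudes are: 3, 2, 2, 2, 2.
Zeros with |z| < R = 2.5: (0 + 2i), (0 - 2i), -2, 2.
Count = 4.
By the argument principle, (1/2πi) ∮_{|z|=R} p'(z)/p(z) dz equals exactly this count.

Number of zeros inside |z| < 2.5: 4.


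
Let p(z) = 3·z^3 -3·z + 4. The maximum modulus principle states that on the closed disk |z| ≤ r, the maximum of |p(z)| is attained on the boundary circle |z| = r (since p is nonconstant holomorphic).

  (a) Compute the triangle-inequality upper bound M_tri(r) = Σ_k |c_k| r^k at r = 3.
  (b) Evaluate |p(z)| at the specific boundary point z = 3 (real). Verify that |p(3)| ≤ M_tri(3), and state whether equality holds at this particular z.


Coefficients: c_0 = 4, c_1 = -3, c_2 = 0, c_3 = 3. Radius r = 3.
Part (a). Triangle bound: M_tri(r) = Σ_k |c_k| r^k
  = |4|·3^0 + |-3|·3^1 + |0|·3^2 + |3|·3^3
  = 4 + 9 + 0 + 81 = 94.
This bounds M(r) := max_{|z|=r} |p(z)| from above; equality holds iff all terms c_k z^k can be made to align in phase at a single z on |z|=r.
Part (b). At z = 3 (real, on the circle |z| = r):
  p(3) = (4)·3^0 + (-3)·3^1 + (0)·3^2 + (3)·3^3 = 76.
  |p(3)| = 76.
Check: |p(3)| = 76 ≤ 94 = M_tri(3). ✓ Equality does not hold at z = 3 (the coefficients have mixed signs, so the terms do not all align in phase there).

M_tri(3) = 94; |p(3)| = 76; equality at z=3: no.


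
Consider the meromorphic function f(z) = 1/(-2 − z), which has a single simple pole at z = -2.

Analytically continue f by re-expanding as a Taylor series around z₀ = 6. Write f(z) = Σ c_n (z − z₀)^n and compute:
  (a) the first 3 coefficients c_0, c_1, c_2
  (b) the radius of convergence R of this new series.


Let w = z − z₀, so z = z₀ + w.
Then -2 − z = -2 − (z₀ + w) = (-2 − z₀) − w = -8 − w.
f(z) = 1/(-8 − w) = (1/(-8)) · 1/(1 − w/(-8)) = Σ_{n≥0} w^n / (-8)^(n+1).
So c_n = 1/(-8)^(n+1):
  c_0 = 1/(-8)^1 = -1/8.
  c_1 = 1/(-8)^2 = 1/64.
  c_2 = 1/(-8)^3 = -1/512.
The series is valid for |w/d| < 1, i.e. |z − z₀| < |d|.
Radius of convergence: R = |-2 − z₀| = |-8| = 8 (distance from z₀ to the singularity z = -2).

c_0 = -1/8, c_1 = 1/64, c_2 = -1/512; R = 8.


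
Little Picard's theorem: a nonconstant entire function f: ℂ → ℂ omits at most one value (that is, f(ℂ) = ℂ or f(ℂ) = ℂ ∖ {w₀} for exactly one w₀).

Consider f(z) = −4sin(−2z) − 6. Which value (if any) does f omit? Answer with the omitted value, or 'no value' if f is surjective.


Little Picard bounds the complement of f(ℂ) to at most one point.
sin is entire and surjective onto ℂ: for every w ∈ ℂ, sin(ζ) = w has a solution ζ ∈ ℂ (e.g., via the complex inverse arcsin). With ζ = −2z this gives z = ζ/(-2). Then -4·sin(−2z) takes every value in -4·ℂ = ℂ, and adding -6 is a bijection of ℂ. So f is surjective and omits no value. (Note: only on the real line is sin bounded by [−1, 1].)

Omitted value: no value.


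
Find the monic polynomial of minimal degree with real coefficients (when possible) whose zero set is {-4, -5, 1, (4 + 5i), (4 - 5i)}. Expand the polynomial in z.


The polynomial is p(z) = ∏_{α ∈ S} (z − α), where S = {-4, -5, 1, (4 + 5i), (4 - 5i)}.
Expanding the product yields: p(z) = z^5 -12·z^3 + 220·z^2 + 611·z -820.
Note conjugate pairs combine to real quadratics: (z − (4+5i))(z − (4−5i)) = z² − 8z + 41.
The resulting polynomial has degree 5 and real coefficients as required.

p(z) = z^5 -12·z^3 + 220·z^2 + 611·z -820.


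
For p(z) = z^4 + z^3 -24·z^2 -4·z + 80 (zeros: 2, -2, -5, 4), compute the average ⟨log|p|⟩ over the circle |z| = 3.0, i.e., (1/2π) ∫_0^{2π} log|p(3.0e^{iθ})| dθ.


Zeros: -5, -2, 2, 4; r = 3.0.
Inside |z| < r: -2, 2. Outside (|z| ≥ r): -5, 4.
p(0) = 80, so log|p(0)| = log(80) = 4.3820.
Apply Jensen: I(r) = log|p(0)| + Σ_k log(r/|z_k|), summed over zeros inside |z| < r.
  log(r/|z_k|) for z_k = 2: log(3.0/2) = 0.4055
  log(r/|z_k|) for z_k = -2: log(3.0/2) = 0.4055
  Outside zeros (-5, 4) contribute nothing to the Jensen sum.
Sum over inside zeros: 0.8109.
I(r) = log|p(0)| + (inside sum) = 4.3820 + 0.8109 = 5.1930.
Note: since some zeros are outside |z| ≤ r, the simplified n·log(r) form does NOT apply — only the inside zeros contribute.

I(r) ≈ 5.1930.


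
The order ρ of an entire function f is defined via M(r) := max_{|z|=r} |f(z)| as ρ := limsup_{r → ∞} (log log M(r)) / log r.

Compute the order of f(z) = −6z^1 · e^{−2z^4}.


M(r) = max_{|z|=r} |-6|·|z|^1·|e^{−2z^4}| = 6·r^1 · e^{2r^4} (the factors attain their maxima compatibly on |z|=r). Then log M(r) = log 6 + 1·log r + 2r^4, dominated by the last term, so log log M(r) ~ 4·log r. The polynomial factor -6z^1 contributes only a log r term and does not affect the order. ρ = 4.
Therefore ρ = 4.

Order ρ = 4.


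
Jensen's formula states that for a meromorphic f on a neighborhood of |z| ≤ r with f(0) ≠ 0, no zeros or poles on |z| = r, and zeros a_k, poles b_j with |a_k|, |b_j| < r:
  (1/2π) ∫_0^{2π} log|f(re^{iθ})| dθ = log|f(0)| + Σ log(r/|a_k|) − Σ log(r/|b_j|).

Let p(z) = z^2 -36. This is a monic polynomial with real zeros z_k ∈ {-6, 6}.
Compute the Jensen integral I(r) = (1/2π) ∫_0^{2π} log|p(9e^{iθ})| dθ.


Zeros: -6, 6; r = 9.
Inside |z| < r: -6, 6. Outside (|z| ≥ r): ∅.
p(0) = -36, so log|p(0)| = log(36) = 3.5835.
Apply Jensen: I(r) = log|p(0)| + Σ_k log(r/|z_k|), summed over zeros inside |z| < r.
  log(r/|z_k|) for z_k = -6: log(9/6) = 0.4055
  log(r/|z_k|) for z_k = 6: log(9/6) = 0.4055
Sum over inside zeros: 0.8109.
I(r) = log|p(0)| + (inside sum) = 3.5835 + 0.8109 = 4.3944.
Closed form (all zeros inside, monic): I(r) = n·log(r) = 2·log(9) = 4.3944. ✓

I(r) ≈ 4.3944.


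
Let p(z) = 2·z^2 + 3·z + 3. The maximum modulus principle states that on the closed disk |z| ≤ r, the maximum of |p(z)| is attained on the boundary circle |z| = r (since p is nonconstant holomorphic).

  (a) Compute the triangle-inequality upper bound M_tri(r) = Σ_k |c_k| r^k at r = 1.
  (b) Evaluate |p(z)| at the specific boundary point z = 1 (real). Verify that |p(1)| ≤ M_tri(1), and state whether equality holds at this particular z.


Coefficients: c_0 = 3, c_1 = 3, c_2 = 2. Radius r = 1.
Part (a). Triangle bound: M_tri(r) = Σ_k |c_k| r^k
  = |3|·1^0 + |3|·1^1 + |2|·1^2
  = 3 + 3 + 2 = 8.
This bounds M(r) := max_{|z|=r} |p(z)| from above; equality holds iff all terms c_k z^k can be made to align in phase at a single z on |z|=r.
Part (b). At z = 1 (real, on the circle |z| = r):
  p(1) = (3)·1^0 + (3)·1^1 + (2)·1^2 = 8.
  |p(1)| = 8.
Since all nonzero coefficients share the same sign, |p(1)| = 8 = M_tri(1); the triangle bound is attained at z = 1, so in fact M(r) = 8.

M_tri(1) = 8; |p(1)| = 8; equality at z=1: yes.


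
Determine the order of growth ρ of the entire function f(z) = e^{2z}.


|e^{2z}| = e^{Re(2·z) + 0} ≤ e^{2|z|^1 + 0} = e^{2r^1 + 0} on |z| = r, so ρ ≤ 1. Choosing z on |z|=r so that 2·z is real positive (always possible by picking arg z appropriately) gives |f(z)| = e^{2r^1 + 0}, matching the bound. The additive constant 0 does not affect log log M(r) ~ 1·log r. Hence ρ = 1.
Therefore ρ = 1.

Order ρ = 1.


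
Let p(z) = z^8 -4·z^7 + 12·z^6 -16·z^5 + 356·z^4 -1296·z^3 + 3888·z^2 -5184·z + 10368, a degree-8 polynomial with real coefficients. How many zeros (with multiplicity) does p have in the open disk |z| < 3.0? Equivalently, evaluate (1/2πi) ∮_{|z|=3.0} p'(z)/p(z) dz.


The zeros of p are: (2 + 2i), (2 - 2i), (0 + 2i), (0 - 2i), (-3 + 3i), (-3 - 3i), (3 + 3i), (3 - 3i).
Their magnitudes are: 2.828, 2.828, 2, 2, 4.243, 4.243, 4.243, 4.243.
Zeros with |z| < R = 3.0: (2 + 2i), (2 - 2i), (0 + 2i), (0 - 2i).
Count = 4.
By the argument principle, (1/2πi) ∮_{|z|=R} p'(z)/p(z) dz equals exactly this count.

Number of zeros inside |z| < 3.0: 4.


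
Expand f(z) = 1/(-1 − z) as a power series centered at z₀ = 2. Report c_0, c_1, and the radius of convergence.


Let w = z − z₀, so z = z₀ + w.
Then -1 − z = -1 − (z₀ + w) = (-1 − z₀) − w = -3 − w.
f(z) = 1/(-3 − w) = (1/(-3)) · 1/(1 − w/(-3)) = Σ_{n≥0} w^n / (-3)^(n+1).
So c_n = 1/(-3)^(n+1):
  c_0 = 1/(-3)^1 = -1/3.
  c_1 = 1/(-3)^2 = 1/9.
The series is valid for |w/d| < 1, i.e. |z − z₀| < |d|.
Radius of convergence: R = |-1 − z₀| = |-3| = 3 (distance from z₀ to the singularity z = -1).

c_0 = -1/3, c_1 = 1/9; R = 3.


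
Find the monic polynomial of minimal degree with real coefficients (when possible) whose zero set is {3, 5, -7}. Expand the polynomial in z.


The polynomial is p(z) = ∏_{α ∈ S} (z − α), where S = {3, 5, -7}.
Expanding the product yields: p(z) = z^3 -z^2 -41·z + 105.
The resulting polynomial has degree 3 and real coefficients as required.

p(z) = z^3 -z^2 -41·z + 105.


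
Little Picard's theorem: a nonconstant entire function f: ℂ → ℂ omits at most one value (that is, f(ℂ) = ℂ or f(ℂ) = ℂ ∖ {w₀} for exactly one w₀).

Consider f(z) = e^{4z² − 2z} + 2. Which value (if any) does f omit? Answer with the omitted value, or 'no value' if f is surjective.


Little Picard bounds the complement of f(ℂ) to at most one point.
The exponent g(z) = 4z² − 2z is a nonconstant polynomial, hence surjective onto ℂ. So e^{g(z)} takes every value in {e^w : w ∈ ℂ} = ℂ ∖ {0}. Adding 2 shifts the range to ℂ ∖ {2}. f omits exactly 2.

Omitted value: 2.


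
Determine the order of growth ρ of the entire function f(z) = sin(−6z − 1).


sin(w) is a linear combination of e^{iw} and e^{−iw} (or e^w, e^{−w} in the hyperbolic case), so |sin(w)| ≤ e^{|w|}. With w = −6z − 1, |w| ≤ 6|z| + 1 = 6r + 1 on |z| = r, giving M(r) ≤ e^{6r + 1}, so ρ ≤ 1. On a suitable ray (z = it for sin/cos; z = t for sinh/cosh, t real → ∞), |sin(−6z − 1)| grows like e^{6|t|}/2, so ρ ≥ 1. Hence ρ = 1.
Therefore ρ = 1.

Order ρ = 1.


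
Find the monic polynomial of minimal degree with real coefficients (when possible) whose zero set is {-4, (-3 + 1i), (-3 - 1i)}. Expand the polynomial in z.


The polynomial is p(z) = ∏_{α ∈ S} (z − α), where S = {-4, (-3 + 1i), (-3 - 1i)}.
Expanding the product yields: p(z) = z^3 + 10·z^2 + 34·z + 40.
Note conjugate pairs combine to real quadratics: (z − (-3+1i))(z − (-3−1i)) = z² + 6z + 10.
The resulting polynomial has degree 3 and real coefficients as required.

p(z) = z^3 + 10·z^2 + 34·z + 40.


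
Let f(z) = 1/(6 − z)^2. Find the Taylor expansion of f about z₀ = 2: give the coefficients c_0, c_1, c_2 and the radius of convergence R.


Let w = z − z₀, so z = z₀ + w.
Then 6 − z = 6 − (z₀ + w) = (6 − z₀) − w = 4 − w.
f(z) = 1/(4 − w)^2 = (1/(4)^2) · (1 − w/(4))^{−2}.
By the binomial series (1−u)^{−2} = Σ_{n≥0} C(n+1, 1) u^n for |u|<1, with u = w/(4):
  c_n = C(n+1, 1) / (4)^(n+2).
  c_0 = 1/(4)^2 = 1/16.
  c_1 = 2/(4)^3 = 1/32.
  c_2 = 3/(4)^4 = 3/256.
The series is valid for |w/d| < 1, i.e. |z − z₀| < |d|.
Radius of convergence: R = |6 − z₀| = |4| = 4 (distance from z₀ to the singularity z = 6).

c_0 = 1/16, c_1 = 1/32, c_2 = 3/256; R = 4.


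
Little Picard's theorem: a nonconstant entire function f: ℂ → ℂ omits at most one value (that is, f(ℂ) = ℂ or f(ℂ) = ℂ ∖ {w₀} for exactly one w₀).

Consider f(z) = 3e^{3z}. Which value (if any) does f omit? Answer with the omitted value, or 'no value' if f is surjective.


Little Picard bounds the complement of f(ℂ) to at most one point.
e^{3z} is never zero on ℂ, so 3·e^{3z} takes every value in ℂ ∖ {0}. Adding 0 shifts the range to ℂ ∖ {0}. Thus f omits exactly the value 0.

Omitted value: 0.


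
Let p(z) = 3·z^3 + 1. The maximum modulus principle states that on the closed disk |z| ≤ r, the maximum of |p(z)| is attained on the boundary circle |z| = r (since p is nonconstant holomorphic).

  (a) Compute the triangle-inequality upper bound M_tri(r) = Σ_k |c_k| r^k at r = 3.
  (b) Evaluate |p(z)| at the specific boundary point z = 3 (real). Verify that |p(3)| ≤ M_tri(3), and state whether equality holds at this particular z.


Coefficients: c_0 = 1, c_1 = 0, c_2 = 0, c_3 = 3. Radius r = 3.
Part (a). Triangle bound: M_tri(r) = Σ_k |c_k| r^k
  = |1|·3^0 + |0|·3^1 + |0|·3^2 + |3|·3^3
  = 1 + 0 + 0 + 81 = 82.
This bounds M(r) := max_{|z|=r} |p(z)| from above; equality holds iff all terms c_k z^k can be made to align in phase at a single z on |z|=r.
Part (b). At z = 3 (real, on the circle |z| = r):
  p(3) = (1)·3^0 + (0)·3^1 + (0)·3^2 + (3)·3^3 = 82.
  |p(3)| = 82.
Since all nonzero coefficients share the same sign, |p(3)| = 82 = M_tri(3); the triangle bound is attained at z = 3, so in fact M(r) = 82.

M_tri(3) = 82; |p(3)| = 82; equality at z=3: yes.


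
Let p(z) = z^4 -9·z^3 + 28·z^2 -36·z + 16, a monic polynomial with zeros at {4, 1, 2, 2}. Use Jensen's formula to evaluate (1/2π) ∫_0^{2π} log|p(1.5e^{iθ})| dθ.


Zeros: 1, 2, 2, 4; r = 1.5.
Inside |z| < r: 1. Outside (|z| ≥ r): 2, 2, 4.
p(0) = 16, so log|p(0)| = log(16) = 2.7726.
Apply Jensen: I(r) = log|p(0)| + Σ_k log(r/|z_k|), summed over zeros inside |z| < r.
  log(r/|z_k|) for z_k = 1: log(1.5/1) = 0.4055
  Outside zeros (2, 2, 4) contribute nothing to the Jensen sum.
Sum over inside zeros: 0.4055.
I(r) = log|p(0)| + (inside sum) = 2.7726 + 0.4055 = 3.1781.
Note: since some zeros are outside |z| ≤ r, the simplified n·log(r) form does NOT apply — only the inside zeros contribute.

I(r) ≈ 3.1781.


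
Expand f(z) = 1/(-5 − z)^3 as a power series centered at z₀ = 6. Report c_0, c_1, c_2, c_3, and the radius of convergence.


Let w = z − z₀, so z = z₀ + w.
Then -5 − z = -5 − (z₀ + w) = (-5 − z₀) − w = -11 − w.
f(z) = 1/(-11 − w)^3 = (1/(-11)^3) · (1 − w/(-11))^{−3}.
By the binomial series (1−u)^{−3} = Σ_{n≥0} C(n+2, 2) u^n for |u|<1, with u = w/(-11):
  c_n = C(n+2, 2) / (-11)^(n+3).
  c_0 = 1/(-11)^3 = -1/1331.
  c_1 = 3/(-11)^4 = 3/14641.
  c_2 = 6/(-11)^5 = -6/161051.
  c_3 = 10/(-11)^6 = 10/1771561.
The series is valid for |w/d| < 1, i.e. |z − z₀| < |d|.
Radius of convergence: R = |-5 − z₀| = |-11| = 11 (distance from z₀ to the singularity z = -5).

c_0 = -1/1331, c_1 = 3/14641, c_2 = -6/161051, c_3 = 10/1771561; R = 11.


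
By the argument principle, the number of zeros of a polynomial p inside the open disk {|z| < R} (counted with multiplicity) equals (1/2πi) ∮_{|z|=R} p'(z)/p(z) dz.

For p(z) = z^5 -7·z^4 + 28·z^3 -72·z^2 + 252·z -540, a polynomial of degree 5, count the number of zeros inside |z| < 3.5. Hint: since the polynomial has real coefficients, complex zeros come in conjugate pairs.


The zeros of p are: 3, (3 + 3i), (3 - 3i), (-1 + 3i), (-1 - 3i).
Their magnitudes are: 3, 4.243, 4.243, 3.162, 3.162.
Zeros with |z| < R = 3.5: 3, (-1 + 3i), (-1 - 3i).
Count = 3.
By the argument principle, (1/2πi) ∮_{|z|=R} p'(z)/p(z) dz equals exactly this count.

Number of zeros inside |z| < 3.5: 3.


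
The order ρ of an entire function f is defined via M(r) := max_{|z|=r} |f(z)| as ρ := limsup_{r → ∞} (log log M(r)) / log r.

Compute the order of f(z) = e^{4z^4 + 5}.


|e^{4z^4 + 5}| = e^{Re(4·z^4) + 5} ≤ e^{4|z|^4 + 5} = e^{4r^4 + 5} on |z| = r, so ρ ≤ 4. Choosing z on |z|=r so that 4·z^4 is real positive (always possible by picking arg z appropriately) gives |f(z)| = e^{4r^4 + 5}, matching the bound. The additive constant 5 does not affect log log M(r) ~ 4·log r. Hence ρ = 4.
Therefore ρ = 4.

Order ρ = 4.


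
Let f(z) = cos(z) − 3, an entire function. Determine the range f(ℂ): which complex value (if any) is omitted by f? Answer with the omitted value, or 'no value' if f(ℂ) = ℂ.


Little Picard bounds the complement of f(ℂ) to at most one point.
cos is entire and surjective onto ℂ: for every w ∈ ℂ, cos(ζ) = w has a solution ζ ∈ ℂ (e.g., via the complex inverse arccos). With ζ = z this gives z = ζ/(1). Then 1·cos(z) takes every value in 1·ℂ = ℂ, and adding -3 is a bijection of ℂ. So f is surjective and omits no value. (Note: only on the real line is cos bounded by [−1, 1].)

Omitted value: no value.


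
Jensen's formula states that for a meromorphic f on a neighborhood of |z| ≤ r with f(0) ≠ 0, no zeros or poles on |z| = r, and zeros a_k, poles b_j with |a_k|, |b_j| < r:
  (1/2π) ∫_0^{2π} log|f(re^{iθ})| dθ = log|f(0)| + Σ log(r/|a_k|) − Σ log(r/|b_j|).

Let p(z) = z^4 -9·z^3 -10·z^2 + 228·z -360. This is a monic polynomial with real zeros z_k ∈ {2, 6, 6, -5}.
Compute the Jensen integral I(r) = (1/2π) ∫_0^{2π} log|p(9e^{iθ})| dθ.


Zeros: -5, 2, 6, 6; r = 9.
Inside |z| < r: -5, 2, 6, 6. Outside (|z| ≥ r): ∅.
p(0) = -360, so log|p(0)| = log(360) = 5.8861.
Apply Jensen: I(r) = log|p(0)| + Σ_k log(r/|z_k|), summed over zeros inside |z| < r.
  log(r/|z_k|) for z_k = 2: log(9/2) = 1.5041
  log(r/|z_k|) for z_k = 6: log(9/6) = 0.4055
  log(r/|z_k|) for z_k = 6: log(9/6) = 0.4055
  log(r/|z_k|) for z_k = -5: log(9/5) = 0.5878
Sum over inside zeros: 2.9028.
I(r) = log|p(0)| + (inside sum) = 5.8861 + 2.9028 = 8.7889.
Closed form (all zeros inside, monic): I(r) = n·log(r) = 4·log(9) = 8.7889. ✓

I(r) ≈ 8.7889.


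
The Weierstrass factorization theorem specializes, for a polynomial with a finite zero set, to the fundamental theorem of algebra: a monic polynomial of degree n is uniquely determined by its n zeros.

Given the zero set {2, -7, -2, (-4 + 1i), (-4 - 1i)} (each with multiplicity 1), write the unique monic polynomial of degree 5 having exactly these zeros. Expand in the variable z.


The polynomial is p(z) = ∏_{α ∈ S} (z − α), where S = {2, -7, -2, (-4 + 1i), (-4 - 1i)}.
Expanding the product yields: p(z) = z^5 + 15·z^4 + 69·z^3 + 59·z^2 -292·z -476.
Note conjugate pairs combine to real quadratics: (z − (-4+1i))(z − (-4−1i)) = z² + 8z + 17.
The resulting polynomial has degree 5 and real coefficients as required.

p(z) = z^5 + 15·z^4 + 69·z^3 + 59·z^2 -292·z -476.


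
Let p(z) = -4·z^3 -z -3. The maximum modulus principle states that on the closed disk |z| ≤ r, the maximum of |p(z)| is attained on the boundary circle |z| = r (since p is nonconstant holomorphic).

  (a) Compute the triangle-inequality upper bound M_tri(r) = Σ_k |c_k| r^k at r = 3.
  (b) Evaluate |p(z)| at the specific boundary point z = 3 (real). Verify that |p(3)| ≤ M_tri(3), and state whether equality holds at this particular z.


Coefficients: c_0 = -3, c_1 = -1, c_2 = 0, c_3 = -4. Radius r = 3.
Part (a). Triangle bound: M_tri(r) = Σ_k |c_k| r^k
  = |-3|·3^0 + |-1|·3^1 + |0|·3^2 + |-4|·3^3
  = 3 + 3 + 0 + 108 = 114.
This bounds M(r) := max_{|z|=r} |p(z)| from above; equality holds iff all terms c_k z^k can be made to align in phase at a single z on |z|=r.
Part (b). At z = 3 (real, on the circle |z| = r):
  p(3) = (-3)·3^0 + (-1)·3^1 + (0)·3^2 + (-4)·3^3 = -114.
  |p(3)| = 114.
Since all nonzero coefficients share the same sign, |p(3)| = 114 = M_tri(3); the triangle bound is attained at z = 3, so in fact M(r) = 114.

M_tri(3) = 114; |p(3)| = 114; equality at z=3: yes.


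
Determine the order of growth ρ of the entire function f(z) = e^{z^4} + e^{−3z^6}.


Each summand is entire of order 4 and 6 respectively (as in the single-exponential case). The order of a sum is at most the max of the orders, so ρ ≤ 6. For the lower bound: on |z|=r choose arg z so that -3z^6 is real positive; then |e^{-3z^6}| = e^{3r^6} while |e^{1z^4}| ≤ e^{1r^4} = o(e^{3r^6}). So |f| ≥ e^{3r^6}(1 − o(1)) and ρ ≥ 6. Hence ρ = max(4, 6) = 6.
Therefore ρ = 6.

Order ρ = 6.


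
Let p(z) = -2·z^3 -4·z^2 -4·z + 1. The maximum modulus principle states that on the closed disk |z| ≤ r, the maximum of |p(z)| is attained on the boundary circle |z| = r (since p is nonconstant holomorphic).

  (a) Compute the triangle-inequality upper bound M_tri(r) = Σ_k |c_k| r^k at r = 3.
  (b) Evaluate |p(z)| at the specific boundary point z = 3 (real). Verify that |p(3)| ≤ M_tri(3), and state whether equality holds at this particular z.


Coefficients: c_0 = 1, c_1 = -4, c_2 = -4, c_3 = -2. Radius r = 3.
Part (a). Triangle bound: M_tri(r) = Σ_k |c_k| r^k
  = |1|·3^0 + |-4|·3^1 + |-4|·3^2 + |-2|·3^3
  = 1 + 12 + 36 + 54 = 103.
This bounds M(r) := max_{|z|=r} |p(z)| from above; equality holds iff all terms c_k z^k can be made to align in phase at a single z on |z|=r.
Part (b). At z = 3 (real, on the circle |z| = r):
  p(3) = (1)·3^0 + (-4)·3^1 + (-4)·3^2 + (-2)·3^3 = -101.
  |p(3)| = 101.
Check: |p(3)| = 101 ≤ 103 = M_tri(3). ✓ Equality does not hold at z = 3 (the coefficients have mixed signs, so the terms do not all align in phase there).

M_tri(3) = 103; |p(3)| = 101; equality at z=3: no.


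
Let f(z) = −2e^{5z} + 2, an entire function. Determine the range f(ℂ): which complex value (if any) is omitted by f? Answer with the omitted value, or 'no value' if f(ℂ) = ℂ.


Little Picard bounds the complement of f(ℂ) to at most one point.
e^{5z} is never zero on ℂ, so -2·e^{5z} takes every value in ℂ ∖ {0}. Adding 2 shifts the range to ℂ ∖ {2}. Thus f omits exactly the value 2.

Omitted value: 2.


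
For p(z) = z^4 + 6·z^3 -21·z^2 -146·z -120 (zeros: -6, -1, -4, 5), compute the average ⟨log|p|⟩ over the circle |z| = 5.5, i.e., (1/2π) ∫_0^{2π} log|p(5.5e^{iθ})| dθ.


Zeros: -6, -4, -1, 5; r = 5.5.
Inside |z| < r: -4, -1, 5. Outside (|z| ≥ r): -6.
p(0) = -120, so log|p(0)| = log(120) = 4.7875.
Apply Jensen: I(r) = log|p(0)| + Σ_k log(r/|z_k|), summed over zeros inside |z| < r.
  log(r/|z_k|) for z_k = -1: log(5.5/1) = 1.7047
  log(r/|z_k|) for z_k = -4: log(5.5/4) = 0.3185
  log(r/|z_k|) for z_k = 5: log(5.5/5) = 0.0953
  Outside zeros (-6) contribute nothing to the Jensen sum.
Sum over inside zeros: 2.1185.
I(r) = log|p(0)| + (inside sum) = 4.7875 + 2.1185 = 6.9060.
Note: since some zeros are outside |z| ≤ r, the simplified n·log(r) form does NOT apply — only the inside zeros contribute.

I(r) ≈ 6.9060.


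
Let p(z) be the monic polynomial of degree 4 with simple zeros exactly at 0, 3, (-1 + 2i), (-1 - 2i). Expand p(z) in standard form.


The polynomial is p(z) = ∏_{α ∈ S} (z − α), where S = {0, 3, (-1 + 2i), (-1 - 2i)}.
Expanding the product yields: p(z) = z^4 -z^3 -z^2 -15·z.
Note conjugate pairs combine to real quadratics: (z − (-1+2i))(z − (-1−2i)) = z² + 2z + 5.
The resulting polynomial has degree 4 and real coefficients as required.

p(z) = z^4 -z^3 -z^2 -15·z.


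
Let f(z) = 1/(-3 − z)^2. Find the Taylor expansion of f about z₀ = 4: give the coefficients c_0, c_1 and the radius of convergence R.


Let w = z − z₀, so z = z₀ + w.
Then -3 − z = -3 − (z₀ + w) = (-3 − z₀) − w = -7 − w.
f(z) = 1/(-7 − w)^2 = (1/(-7)^2) · (1 − w/(-7))^{−2}.
By the binomial series (1−u)^{−2} = Σ_{n≥0} C(n+1, 1) u^n for |u|<1, with u = w/(-7):
  c_n = C(n+1, 1) / (-7)^(n+2).
  c_0 = 1/(-7)^2 = 1/49.
  c_1 = 2/(-7)^3 = -2/343.
The series is valid for |w/d| < 1, i.e. |z − z₀| < |d|.
Radius of convergence: R = |-3 − z₀| = |-7| = 7 (distance from z₀ to the singularity z = -3).

c_0 = 1/49, c_1 = -2/343; R = 7.


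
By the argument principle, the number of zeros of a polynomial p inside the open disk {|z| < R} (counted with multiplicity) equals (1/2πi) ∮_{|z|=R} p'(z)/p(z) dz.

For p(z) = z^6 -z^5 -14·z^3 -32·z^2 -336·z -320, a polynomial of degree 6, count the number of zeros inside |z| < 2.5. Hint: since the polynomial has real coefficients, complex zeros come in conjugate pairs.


The zeros of p are: 4, (1 + 3i), (1 - 3i), -1, (-2 + 2i), (-2 - 2i).
Their magnitudes are: 4, 3.162, 3.162, 1, 2.828, 2.828.
Zeros with |z| < R = 2.5: -1.
Count = 1.
By the argument principle, (1/2πi) ∮_{|z|=R} p'(z)/p(z) dz equals exactly this count.

Number of zeros inside |z| < 2.5: 1.


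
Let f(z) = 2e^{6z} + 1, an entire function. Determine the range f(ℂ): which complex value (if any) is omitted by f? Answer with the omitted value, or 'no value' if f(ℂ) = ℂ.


Little Picard bounds the complement of f(ℂ) to at most one point.
e^{6z} is never zero on ℂ, so 2·e^{6z} takes every value in ℂ ∖ {0}. Adding 1 shifts the range to ℂ ∖ {1}. Thus f omits exactly the value 1.

Omitted value: 1.


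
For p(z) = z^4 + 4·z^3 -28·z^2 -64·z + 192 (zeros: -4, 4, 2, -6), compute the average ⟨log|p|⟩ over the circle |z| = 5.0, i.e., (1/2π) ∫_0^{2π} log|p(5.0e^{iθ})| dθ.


Zeros: -6, -4, 2, 4; r = 5.0.
Inside |z| < r: -4, 2, 4. Outside (|z| ≥ r): -6.
p(0) = 192, so log|p(0)| = log(192) = 5.2575.
Apply Jensen: I(r) = log|p(0)| + Σ_k log(r/|z_k|), summed over zeros inside |z| < r.
  log(r/|z_k|) for z_k = -4: log(5.0/4) = 0.2231
  log(r/|z_k|) for z_k = 4: log(5.0/4) = 0.2231
  log(r/|z_k|) for z_k = 2: log(5.0/2) = 0.9163
  Outside zeros (-6) contribute nothing to the Jensen sum.
Sum over inside zeros: 1.3626.
I(r) = log|p(0)| + (inside sum) = 5.2575 + 1.3626 = 6.6201.
Note: since some zeros are outside |z| ≤ r, the simplified n·log(r) form does NOT apply — only the inside zeros contribute.

I(r) ≈ 6.6201.


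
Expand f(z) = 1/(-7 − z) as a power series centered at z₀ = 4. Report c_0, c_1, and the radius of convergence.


Let w = z − z₀, so z = z₀ + w.
Then -7 − z = -7 − (z₀ + w) = (-7 − z₀) − w = -11 − w.
f(z) = 1/(-11 − w) = (1/(-11)) · 1/(1 − w/(-11)) = Σ_{n≥0} w^n / (-11)^(n+1).
So c_n = 1/(-11)^(n+1):
  c_0 = 1/(-11)^1 = -1/11.
  c_1 = 1/(-11)^2 = 1/121.
The series is valid for |w/d| < 1, i.e. |z − z₀| < |d|.
Radius of convergence: R = |-7 − z₀| = |-11| = 11 (distance from z₀ to the singularity z = -7).

c_0 = -1/11, c_1 = 1/121; R = 11.


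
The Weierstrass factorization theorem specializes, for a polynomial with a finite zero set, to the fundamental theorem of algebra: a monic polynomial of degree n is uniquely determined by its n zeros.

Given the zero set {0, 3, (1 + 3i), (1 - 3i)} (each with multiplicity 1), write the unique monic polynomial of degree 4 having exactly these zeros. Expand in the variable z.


The polynomial is p(z) = ∏_{α ∈ S} (z − α), where S = {0, 3, (1 + 3i), (1 - 3i)}.
Expanding the product yields: p(z) = z^4 -5·z^3 + 16·z^2 -30·z.
Note conjugate pairs combine to real quadratics: (z − (1+3i))(z − (1−3i)) = z² − 2z + 10.
The resulting polynomial has degree 4 and real coefficients as required.

p(z) = z^4 -5·z^3 + 16·z^2 -30·z.


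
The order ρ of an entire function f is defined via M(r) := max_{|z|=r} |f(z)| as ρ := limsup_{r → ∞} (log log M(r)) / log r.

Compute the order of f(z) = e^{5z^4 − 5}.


|e^{5z^4 − 5}| = e^{Re(5·z^4) + -5} ≤ e^{5|z|^4 + -5} = e^{5r^4 + -5} on |z| = r, so ρ ≤ 4. Choosing z on |z|=r so that 5·z^4 is real positive (always possible by picking arg z appropriately) gives |f(z)| = e^{5r^4 + -5}, matching the bound. The additive constant -5 does not affect log log M(r) ~ 4·log r. Hence ρ = 4.
Therefore ρ = 4.

Order ρ = 4.


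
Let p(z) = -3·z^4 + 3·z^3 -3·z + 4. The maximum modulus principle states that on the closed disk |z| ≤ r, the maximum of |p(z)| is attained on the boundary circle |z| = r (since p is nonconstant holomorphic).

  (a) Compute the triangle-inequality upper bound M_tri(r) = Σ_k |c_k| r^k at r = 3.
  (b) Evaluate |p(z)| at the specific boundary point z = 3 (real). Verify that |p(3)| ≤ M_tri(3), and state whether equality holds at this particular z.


Coefficients: c_0 = 4, c_1 = -3, c_2 = 0, c_3 = 3, c_4 = -3. Radius r = 3.
Part (a). Triangle bound: M_tri(r) = Σ_k |c_k| r^k
  = |4|·3^0 + |-3|·3^1 + |0|·3^2 + |3|·3^3 + |-3|·3^4
  = 4 + 9 + 0 + 81 + 243 = 337.
This bounds M(r) := max_{|z|=r} |p(z)| from above; equality holds iff all terms c_k z^k can be made to align in phase at a single z on |z|=r.
Part (b). At z = 3 (real, on the circle |z| = r):
  p(3) = (4)·3^0 + (-3)·3^1 + (0)·3^2 + (3)·3^3 + (-3)·3^4 = -167.
  |p(3)| = 167.
Check: |p(3)| = 167 ≤ 337 = M_tri(3). ✓ Equality does not hold at z = 3 (the coefficients have mixed signs, so the terms do not all align in phase there).

M_tri(3) = 337; |p(3)| = 167; equality at z=3: no.


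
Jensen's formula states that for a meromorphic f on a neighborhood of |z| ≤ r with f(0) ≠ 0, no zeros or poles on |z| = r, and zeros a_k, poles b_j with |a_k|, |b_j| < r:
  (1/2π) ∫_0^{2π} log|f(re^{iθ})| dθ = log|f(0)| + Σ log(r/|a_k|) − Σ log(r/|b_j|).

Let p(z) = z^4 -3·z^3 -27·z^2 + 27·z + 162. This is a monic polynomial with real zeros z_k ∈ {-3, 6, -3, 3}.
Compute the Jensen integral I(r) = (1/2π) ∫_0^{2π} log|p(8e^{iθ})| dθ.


Zeros: -3, -3, 3, 6; r = 8.
Inside |z| < r: -3, -3, 3, 6. Outside (|z| ≥ r): ∅.
p(0) = 162, so log|p(0)| = log(162) = 5.0876.
Apply Jensen: I(r) = log|p(0)| + Σ_k log(r/|z_k|), summed over zeros inside |z| < r.
  log(r/|z_k|) for z_k = -3: log(8/3) = 0.9808
  log(r/|z_k|) for z_k = 6: log(8/6) = 0.2877
  log(r/|z_k|) for z_k = -3: log(8/3) = 0.9808
  log(r/|z_k|) for z_k = 3: log(8/3) = 0.9808
Sum over inside zeros: 3.2302.
I(r) = log|p(0)| + (inside sum) = 5.0876 + 3.2302 = 8.3178.
Closed form (all zeros inside, monic): I(r) = n·log(r) = 4·log(8) = 8.3178. ✓

I(r) ≈ 8.3178.


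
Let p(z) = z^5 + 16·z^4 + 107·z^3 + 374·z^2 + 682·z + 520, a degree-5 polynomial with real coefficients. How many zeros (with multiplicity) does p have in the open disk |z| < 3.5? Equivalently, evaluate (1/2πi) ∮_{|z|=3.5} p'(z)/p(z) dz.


The zeros of p are: -4, (-3 + 2i), (-3 - 2i), (-3 + 1i), (-3 - 1i).
Their magnitudes are: 4, 3.606, 3.606, 3.162, 3.162.
Zeros with |z| < R = 3.5: (-3 + 1i), (-3 - 1i).
Count = 2.
By the argument principle, (1/2πi) ∮_{|z|=R} p'(z)/p(z) dz equals exactly this count.

Number of zeros inside |z| < 3.5: 2.


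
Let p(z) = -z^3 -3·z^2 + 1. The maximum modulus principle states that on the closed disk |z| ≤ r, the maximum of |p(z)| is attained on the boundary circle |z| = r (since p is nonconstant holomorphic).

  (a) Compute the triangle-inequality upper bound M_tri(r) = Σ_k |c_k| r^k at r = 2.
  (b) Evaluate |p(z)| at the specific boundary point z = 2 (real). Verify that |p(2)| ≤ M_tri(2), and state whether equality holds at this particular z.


Coefficients: c_0 = 1, c_1 = 0, c_2 = -3, c_3 = -1. Radius r = 2.
Part (a). Triangle bound: M_tri(r) = Σ_k |c_k| r^k
  = |1|·2^0 + |0|·2^1 + |-3|·2^2 + |-1|·2^3
  = 1 + 0 + 12 + 8 = 21.
This bounds M(r) := max_{|z|=r} |p(z)| from above; equality holds iff all terms c_k z^k can be made to align in phase at a single z on |z|=r.
Part (b). At z = 2 (real, on the circle |z| = r):
  p(2) = (1)·2^0 + (0)·2^1 + (-3)·2^2 + (-1)·2^3 = -19.
  |p(2)| = 19.
Check: |p(2)| = 19 ≤ 21 = M_tri(2). ✓ Equality does not hold at z = 2 (the coefficients have mixed signs, so the terms do not all align in phase there).

M_tri(2) = 21; |p(2)| = 19; equality at z=2: no.


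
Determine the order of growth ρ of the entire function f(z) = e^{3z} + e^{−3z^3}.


Each summand is entire of order 1 and 3 respectively (as in the single-exponential case). The order of a sum is at most the max of the orders, so ρ ≤ 3. For the lower bound: on |z|=r choose arg z so that -3z^3 is real positive; then |e^{-3z^3}| = e^{3r^3} while |e^{3z}| ≤ e^{3r^1} = o(e^{3r^3}). So |f| ≥ e^{3r^3}(1 − o(1)) and ρ ≥ 3. Hence ρ = max(1, 3) = 3.
Therefore ρ = 3.

Order ρ = 3.


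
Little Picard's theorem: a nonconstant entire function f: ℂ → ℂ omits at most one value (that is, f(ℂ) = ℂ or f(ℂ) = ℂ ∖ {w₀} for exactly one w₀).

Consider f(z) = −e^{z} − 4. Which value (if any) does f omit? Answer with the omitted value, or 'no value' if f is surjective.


Little Picard bounds the complement of f(ℂ) to at most one point.
e^{z} is never zero on ℂ, so -1·e^{z} takes every value in ℂ ∖ {0}. Adding -4 shifts the range to ℂ ∖ {-4}. Thus f omits exactly the value -4.

Omitted value: -4.


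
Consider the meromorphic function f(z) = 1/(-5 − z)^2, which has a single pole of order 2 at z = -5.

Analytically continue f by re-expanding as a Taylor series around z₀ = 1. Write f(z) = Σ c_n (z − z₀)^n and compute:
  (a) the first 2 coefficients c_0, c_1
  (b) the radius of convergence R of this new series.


Let w = z − z₀, so z = z₀ + w.
Then -5 − z = -5 − (z₀ + w) = (-5 − z₀) − w = -6 − w.
f(z) = 1/(-6 − w)^2 = (1/(-6)^2) · (1 − w/(-6))^{−2}.
By the binomial series (1−u)^{−2} = Σ_{n≥0} C(n+1, 1) u^n for |u|<1, with u = w/(-6):
  c_n = C(n+1, 1) / (-6)^(n+2).
  c_0 = 1/(-6)^2 = 1/36.
  c_1 = 2/(-6)^3 = -1/108.
The series is valid for |w/d| < 1, i.e. |z − z₀| < |d|.
Radius of convergence: R = |-5 − z₀| = |-6| = 6 (distance from z₀ to the singularity z = -5).

c_0 = 1/36, c_1 = -1/108; R = 6.


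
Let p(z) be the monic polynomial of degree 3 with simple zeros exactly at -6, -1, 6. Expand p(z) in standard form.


The polynomial is p(z) = ∏_{α ∈ S} (z − α), where S = {-6, -1, 6}.
Expanding the product yields: p(z) = z^3 + z^2 -36·z -36.
The resulting polynomial has degree 3 and real coefficients as required.

p(z) = z^3 + z^2 -36·z -36.


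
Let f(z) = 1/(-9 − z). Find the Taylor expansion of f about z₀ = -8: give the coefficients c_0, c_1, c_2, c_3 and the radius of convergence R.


Let w = z − z₀, so z = z₀ + w.
Then -9 − z = -9 − (z₀ + w) = (-9 − z₀) − w = -1 − w.
f(z) = 1/(-1 − w) = (1/(-1)) · 1/(1 − w/(-1)) = Σ_{n≥0} w^n / (-1)^(n+1).
So c_n = 1/(-1)^(n+1):
  c_0 = 1/(-1)^1 = -1.
  c_1 = 1/(-1)^2 = 1.
  c_2 = 1/(-1)^3 = -1.
  c_3 = 1/(-1)^4 = 1.
The series is valid for |w/d| < 1, i.e. |z − z₀| < |d|.
Radius of convergence: R = |-9 − z₀| = |-1| = 1 (distance from z₀ to the singularity z = -9).

c_0 = -1, c_1 = 1, c_2 = -1, c_3 = 1; R = 1.


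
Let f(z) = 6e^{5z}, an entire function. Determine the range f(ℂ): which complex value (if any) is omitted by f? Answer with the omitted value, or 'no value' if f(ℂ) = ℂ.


Little Picard bounds the complement of f(ℂ) to at most one point.
e^{5z} is never zero on ℂ, so 6·e^{5z} takes every value in ℂ ∖ {0}. Adding 0 shifts the range to ℂ ∖ {0}. Thus f omits exactly the value 0.

Omitted value: 0.


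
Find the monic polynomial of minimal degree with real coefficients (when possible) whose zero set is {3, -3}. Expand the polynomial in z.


The polynomial is p(z) = ∏_{α ∈ S} (z − α), where S = {3, -3}.
Expanding the product yields: p(z) = z^2 -9.
The resulting polynomial has degree 2 and real coefficients as required.

p(z) = z^2 -9.


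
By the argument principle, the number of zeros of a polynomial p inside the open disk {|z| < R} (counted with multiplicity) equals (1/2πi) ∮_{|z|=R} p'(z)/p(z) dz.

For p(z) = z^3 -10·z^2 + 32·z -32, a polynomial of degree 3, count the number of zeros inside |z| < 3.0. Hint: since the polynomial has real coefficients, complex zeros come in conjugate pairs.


The zeros of p are: 2, 4, 4.
Their magnitudes are: 2, 4, 4.
Zeros with |z| < R = 3.0: 2.
Count = 1.
By the argument principle, (1/2πi) ∮_{|z|=R} p'(z)/p(z) dz equals exactly this count.

Number of zeros inside |z| < 3.0: 1.


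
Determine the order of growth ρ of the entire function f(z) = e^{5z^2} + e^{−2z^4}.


Each summand is entire of order 2 and 4 respectively (as in the single-exponential case). The order of a sum is at most the max of the orders, so ρ ≤ 4. For the lower bound: on |z|=r choose arg z so that -2z^4 is real positive; then |e^{-2z^4}| = e^{2r^4} while |e^{5z^2}| ≤ e^{5r^2} = o(e^{2r^4}). So |f| ≥ e^{2r^4}(1 − o(1)) and ρ ≥ 4. Hence ρ = max(2, 4) = 4.
Therefore ρ = 4.

Order ρ = 4.


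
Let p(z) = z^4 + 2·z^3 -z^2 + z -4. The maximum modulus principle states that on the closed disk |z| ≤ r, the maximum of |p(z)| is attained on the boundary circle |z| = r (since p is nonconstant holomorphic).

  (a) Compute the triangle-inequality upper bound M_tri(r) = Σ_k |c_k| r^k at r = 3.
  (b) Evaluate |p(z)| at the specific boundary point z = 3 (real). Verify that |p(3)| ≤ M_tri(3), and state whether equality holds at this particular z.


Coefficients: c_0 = -4, c_1 = 1, c_2 = -1, c_3 = 2, c_4 = 1. Radius r = 3.
Part (a). Triangle bound: M_tri(r) = Σ_k |c_k| r^k
  = |-4|·3^0 + |1|·3^1 + |-1|·3^2 + |2|·3^3 + |1|·3^4
  = 4 + 3 + 9 + 54 + 81 = 151.
This bounds M(r) := max_{|z|=r} |p(z)| from above; equality holds iff all terms c_k z^k can be made to align in phase at a single z on |z|=r.
Part (b). At z = 3 (real, on the circle |z| = r):
  p(3) = (-4)·3^0 + (1)·3^1 + (-1)·3^2 + (2)·3^3 + (1)·3^4 = 125.
  |p(3)| = 125.
Check: |p(3)| = 125 ≤ 151 = M_tri(3). ✓ Equality does not hold at z = 3 (the coefficients have mixed signs, so the terms do not all align in phase there).

M_tri(3) = 151; |p(3)| = 125; equality at z=3: no.


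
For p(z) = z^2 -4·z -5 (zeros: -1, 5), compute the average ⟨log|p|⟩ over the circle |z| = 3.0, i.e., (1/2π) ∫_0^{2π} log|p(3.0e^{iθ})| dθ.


Zeros: -1, 5; r = 3.0.
Inside |z| < r: -1. Outside (|z| ≥ r): 5.
p(0) = -5, so log|p(0)| = log(5) = 1.6094.
Apply Jensen: I(r) = log|p(0)| + Σ_k log(r/|z_k|), summed over zeros inside |z| < r.
  log(r/|z_k|) for z_k = -1: log(3.0/1) = 1.0986
  Outside zeros (5) contribute nothing to the Jensen sum.
Sum over inside zeros: 1.0986.
I(r) = log|p(0)| + (inside sum) = 1.6094 + 1.0986 = 2.7081.
Note: since some zeros are outside |z| ≤ r, the simplified n·log(r) form does NOT apply — only the inside zeros contribute.

I(r) ≈ 2.7081.
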